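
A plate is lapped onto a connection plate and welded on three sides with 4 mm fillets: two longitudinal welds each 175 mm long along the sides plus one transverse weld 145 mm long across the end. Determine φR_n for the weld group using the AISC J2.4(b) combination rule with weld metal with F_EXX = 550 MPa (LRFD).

φR_n ≈ 360 kN

t_e = 0.707 × 4 = 2.828 mm.
R_nwl = 0.6 × 550 × 2.828 × 350 × 10⁻³ = 326.6 kN (longitudinal, 2 welds).
R_nwt = 0.6 × 550 × 2.828 × 145 × 10⁻³ = 135.3 kN (transverse, base value).
(i) R_nwl + R_nwt = 462 kN; (ii) 0.85 R_nwl + 1.5 R_nwt = 480.6 kN.
R_n = max = 480.6 kN [governs: (ii)]; φR_n = 360.5 kN.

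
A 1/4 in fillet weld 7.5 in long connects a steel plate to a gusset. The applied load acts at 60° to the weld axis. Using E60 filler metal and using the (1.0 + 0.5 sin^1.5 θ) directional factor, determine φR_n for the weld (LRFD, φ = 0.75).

φR_n ≈ 50.2 kip

E60XX → F_EXX = 60 ksi.
t_e = 0.707 × 0.25 = 0.1767 in; A_we = 0.1767 × 7.5 = 1.326 in².
Directional factor: 1.0 + 0.5 sin^1.5(60°) = 1.403.
F_nw = 0.6 × 60 × 1.403 = 50.51 ksi.
φR_n = 0.75 × 50.51 × 1.326 = 50.21 kip.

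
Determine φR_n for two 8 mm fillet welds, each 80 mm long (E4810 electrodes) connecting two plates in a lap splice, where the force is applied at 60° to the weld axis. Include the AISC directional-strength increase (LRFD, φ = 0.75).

E48XX → F_EXX = 480 MPa.
t_e = 0.707 × 8 = 5.656 mm; A_we = 5.656 × 160 = 905 mm².
Directional factor: 1.0 + 0.5 sin^1.5(60°) = 1.403.
F_nw = 0.6 × 480 × 1.403 = 404.1 MPa.
φR_n = 0.75 × 404.1 × 905 × 10⁻³ = 274.2 kN.

φR_n ≈ 274 kN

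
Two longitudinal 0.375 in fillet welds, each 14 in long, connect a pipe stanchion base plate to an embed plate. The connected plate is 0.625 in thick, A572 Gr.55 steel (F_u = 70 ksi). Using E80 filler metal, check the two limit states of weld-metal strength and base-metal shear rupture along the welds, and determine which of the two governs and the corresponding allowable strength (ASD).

R_n/Ω ≈ 178 kip (weld metal governs)

E80XX → F_EXX = 80 ksi.
t_e = 0.707 × 0.375 = 0.2651 in; L = 28 in.
Weld metal: R_n/Ω = (1/2.0) × 0.6 × 80 × 0.2651 × 28 = 178.2 kip.
Base metal (shear rupture): R_n/Ω = (1/2.0) × 0.6 × 70 × 0.625 × 28 = 367.5 kip.
Governing: weld metal.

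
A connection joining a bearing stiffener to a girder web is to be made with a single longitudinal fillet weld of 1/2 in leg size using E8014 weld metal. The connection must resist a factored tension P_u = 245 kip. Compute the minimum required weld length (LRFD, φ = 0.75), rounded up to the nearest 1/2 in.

L = 19.5 in

E80XX → F_EXX = 80 ksi.
Throat t_e = 0.707 × 0.5 = 0.3535 in.
φr_n = 0.75 × 0.6 × 80 × 0.3535 = 12.73 kip/in.
L_req = P_u / φr_n = 245 / 12.73 = 19.25 in total.
Round up → use L = 19.5 in.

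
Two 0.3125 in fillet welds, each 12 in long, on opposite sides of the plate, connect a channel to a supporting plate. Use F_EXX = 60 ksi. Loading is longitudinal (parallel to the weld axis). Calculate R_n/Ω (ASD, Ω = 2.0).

Effective throat t_e = 0.707 × 0.3125 = 0.2209 in.
Total length L = 24 in; A_we = 0.2209 × 24 = 5.302 in².
F_nw = 0.6 F_EXX = 0.6 × 60 = 36 ksi.
R_n = 36 × 5.302 = 190.9 kip; R_n/Ω = 190.9/2.0 = 95.44 kip.

R_n/Ω ≈ 95.4 kip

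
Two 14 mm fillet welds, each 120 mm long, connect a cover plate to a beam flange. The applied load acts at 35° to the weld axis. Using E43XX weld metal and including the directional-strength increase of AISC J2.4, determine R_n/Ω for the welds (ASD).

E43XX → F_EXX = 430 MPa.
t_e = 0.707 × 14 = 9.898 mm; A_we = 9.898 × 240 = 2376 mm².
Directional factor: 1.0 + 0.5 sin^1.5(35°) = 1.217.
F_nw = 0.6 × 430 × 1.217 = 314 MPa.
R_n/Ω = (314 × 2376) / 2.0 × 10⁻³ = 373 kN.

R_n/Ω ≈ 373 kN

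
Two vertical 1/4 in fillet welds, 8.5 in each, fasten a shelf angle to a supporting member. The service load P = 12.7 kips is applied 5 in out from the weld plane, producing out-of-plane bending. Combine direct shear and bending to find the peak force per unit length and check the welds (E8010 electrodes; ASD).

E80XX → F_EXX = 80 ksi.
L_w = 2 × 8.5 = 17 in; section modulus (unit throat) S = 2 × L²/6 = 24.08 in².
Direct shear f_v = P/L_w = 12.7/17 = 0.7471 kip/in.
Moment M = P × e = 12.7 × 5 = 63.5 kip·in; bending f_b = M/S = 2.637 kip/in.
f_max = √(f_v² + f_b²) = √(0.7471² + 2.637²) = 2.74 kip/in.
r_n/Ω = (1/2.0) × 0.6 × 80 × (0.707 × 0.25) = 4.242 kip/in → adequate.

f_max ≈ 2.74 kip/in; adequate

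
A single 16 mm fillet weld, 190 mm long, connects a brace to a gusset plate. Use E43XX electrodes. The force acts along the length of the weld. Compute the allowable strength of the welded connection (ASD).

R_n/Ω ≈ 277 kN

E43XX → F_EXX = 430 MPa.
Effective throat t_e = 0.707 × 16 = 11.31 mm.
Total length L = 190 mm; A_we = 11.31 × 190 = 2149 mm².
F_nw = 0.6 F_EXX = 0.6 × 430 = 258 MPa.
R_n = 258 × 2149 × 10⁻³ = 554.5 kN; R_n/Ω = 554.5/2.0 = 277.3 kN.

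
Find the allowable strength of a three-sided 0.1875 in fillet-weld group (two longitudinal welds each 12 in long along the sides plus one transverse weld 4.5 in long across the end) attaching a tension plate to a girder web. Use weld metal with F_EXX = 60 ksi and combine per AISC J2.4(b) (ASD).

R_n/Ω ≈ 68 kip

t_e = 0.707 × 0.1875 = 0.1326 in.
R_nwl = 0.6 × 60 × 0.1326 × 24 = 114.5 kip (longitudinal, 2 welds).
R_nwt = 0.6 × 60 × 0.1326 × 4.5 = 21.48 kip (transverse, base value).
(i) R_nwl + R_nwt = 136 kip; (ii) 0.85 R_nwl + 1.5 R_nwt = 129.6 kip.
R_n = max = 136 kip [governs: (i)]; R_n/Ω = 68 kip.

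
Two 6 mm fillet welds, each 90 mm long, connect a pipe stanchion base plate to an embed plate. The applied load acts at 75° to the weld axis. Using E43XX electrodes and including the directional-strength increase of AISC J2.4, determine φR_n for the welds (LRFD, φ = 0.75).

φR_n ≈ 218 kN

E43XX → F_EXX = 430 MPa.
t_e = 0.707 × 6 = 4.242 mm; A_we = 4.242 × 180 = 763.6 mm².
Directional factor: 1.0 + 0.5 sin^1.5(75°) = 1.475.
F_nw = 0.6 × 430 × 1.475 = 380.5 MPa.
φR_n = 0.75 × 380.5 × 763.6 × 10⁻³ = 217.9 kN.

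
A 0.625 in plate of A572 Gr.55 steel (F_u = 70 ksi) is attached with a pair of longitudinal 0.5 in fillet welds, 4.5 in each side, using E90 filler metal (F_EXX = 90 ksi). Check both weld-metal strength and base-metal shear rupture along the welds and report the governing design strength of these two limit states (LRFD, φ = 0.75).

φR_n ≈ 129 kip (weld metal governs)

t_e = 0.707 × 0.5 = 0.3535 in; L = 9 in.
Weld metal: φR_n = 0.75 × 0.6 × 90 × 0.3535 × 9 = 128.9 kip.
Base metal (shear rupture): φR_n = 0.75 × 0.6 × 70 × 0.625 × 9 = 177.2 kip.
Governing: weld metal.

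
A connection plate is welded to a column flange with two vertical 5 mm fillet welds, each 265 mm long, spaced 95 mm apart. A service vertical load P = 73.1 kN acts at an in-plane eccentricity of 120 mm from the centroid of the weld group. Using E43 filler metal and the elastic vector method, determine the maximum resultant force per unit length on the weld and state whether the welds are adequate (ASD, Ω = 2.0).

f_max ≈ 358 N/mm; adequate

E43XX → F_EXX = 430 MPa.
Total weld length L_w = 530 mm. Treat welds as unit-width lines.
Polar moment about centroid: J = 2[d³/12 + d(b/2)²] = 2[265³/12 + 265×47.5²] = 4297000 mm³.
Direct shear f_v = P/L_w = 73.1×10³ / 530 = 137.9 N/mm (vertical).
Torsion M = P·e = 73.1×10³ × 120 = 8772000 N·mm.
Critical point at (x, y) = (47.5, 132.5) from centroid. f_tx = M·y/J = 270.5 N/mm; f_ty = M·x/J = 96.96 N/mm.
Resultant f_max = √[f_tx² + (f_v + f_ty)²] = √[270.5² + (137.9 + 96.96)²] = 358.2 N/mm.
Capacity per unit length: r_n/Ω = (1/2.0) × 0.6 × 430 × (0.707 × 5) = 456 N/mm.
358.2 ≤ 456 → adequate.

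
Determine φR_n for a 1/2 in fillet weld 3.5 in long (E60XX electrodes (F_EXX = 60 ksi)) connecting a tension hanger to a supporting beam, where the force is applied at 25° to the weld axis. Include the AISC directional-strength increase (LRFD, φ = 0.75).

t_e = 0.707 × 0.5 = 0.3535 in; A_we = 0.3535 × 3.5 = 1.237 in².
Directional factor: 1.0 + 0.5 sin^1.5(25°) = 1.137.
F_nw = 0.6 × 60 × 1.137 = 40.95 ksi.
φR_n = 0.75 × 40.95 × 1.237 = 37.99 kip.

φR_n ≈ 38 kip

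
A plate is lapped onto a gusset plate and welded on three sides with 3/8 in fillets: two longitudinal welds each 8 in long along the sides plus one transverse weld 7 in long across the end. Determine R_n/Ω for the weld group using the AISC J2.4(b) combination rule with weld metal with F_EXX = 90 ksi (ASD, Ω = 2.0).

R_n/Ω ≈ 173 kips

t_e = 0.707 × 0.375 = 0.2651 in.
R_nwl = 0.6 × 90 × 0.2651 × 16 = 229.1 kips (longitudinal, 2 welds).
R_nwt = 0.6 × 90 × 0.2651 × 7 = 100.2 kips (transverse, base value).
(i) R_nwl + R_nwt = 329.3 kips; (ii) 0.85 R_nwl + 1.5 R_nwt = 345 kips.
R_n = max = 345 kips [governs: (ii)]; R_n/Ω = 172.5 kips.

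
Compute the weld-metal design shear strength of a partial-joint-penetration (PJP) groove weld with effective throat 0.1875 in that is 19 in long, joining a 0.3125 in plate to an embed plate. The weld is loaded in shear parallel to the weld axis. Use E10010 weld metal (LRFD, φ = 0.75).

φR_n ≈ 160 kip

E100XX → F_EXX = 100 ksi.
Effective throat (given) t_e = 0.1875 in.
A_we = 0.1875 × 19 = 3.562 in².
F_nw = 0.6 F_EXX = 60 ksi.
φR_n = 0.75 × 60 × 3.562 = 160.3 kip.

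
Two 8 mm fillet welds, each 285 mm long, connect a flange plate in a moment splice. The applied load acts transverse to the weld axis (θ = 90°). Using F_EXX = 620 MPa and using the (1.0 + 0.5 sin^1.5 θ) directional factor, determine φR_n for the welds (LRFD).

φR_n ≈ 1350 kN

t_e = 0.707 × 8 = 5.656 mm; A_we = 5.656 × 570 = 3224 mm².
Directional factor: 1.0 + 0.5 sin^1.5(90°) = 1.5.
F_nw = 0.6 × 620 × 1.5 = 558 MPa.
φR_n = 0.75 × 558 × 3224 × 10⁻³ = 1349 kN.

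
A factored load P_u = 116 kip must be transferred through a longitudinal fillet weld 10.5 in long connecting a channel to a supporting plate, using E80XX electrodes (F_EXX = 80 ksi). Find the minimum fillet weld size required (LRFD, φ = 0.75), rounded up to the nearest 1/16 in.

Total weld length L = 10.5 in.
Required throat t_e = P_u / (φ × 0.6 F_EXX × L) = 116 / (0.75 × 0.6 × 80 × 10.5) = 0.3069 in.
Required leg w = t_e / 0.707 = 0.4341 in → use 7/16 in.

w = 7/16 in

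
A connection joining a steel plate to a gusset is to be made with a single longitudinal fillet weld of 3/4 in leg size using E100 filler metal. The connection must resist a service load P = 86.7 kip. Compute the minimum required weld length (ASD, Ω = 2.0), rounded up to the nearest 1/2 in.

E100XX → F_EXX = 100 ksi.
Throat t_e = 0.707 × 0.75 = 0.5302 in.
r_n/Ω = (0.6 × 100 × 0.5302) / 2.0 = 15.91 kip/in.
L_req = P / (r_n/Ω) = 86.7 / 15.91 = 5.45 in total.
Round up → use L = 5.5 in.

L = 5.5 in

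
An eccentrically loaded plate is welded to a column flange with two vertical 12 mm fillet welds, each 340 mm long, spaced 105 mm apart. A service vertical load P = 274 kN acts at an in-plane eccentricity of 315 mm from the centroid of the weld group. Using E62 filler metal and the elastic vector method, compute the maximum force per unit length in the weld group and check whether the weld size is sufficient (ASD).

f_max ≈ 1980 N/mm; NOT adequate

E62XX → F_EXX = 620 MPa.
Total weld length L_w = 680 mm. Treat welds as unit-width lines.
Polar moment about centroid: J = 2[d³/12 + d(b/2)²] = 2[340³/12 + 340×52.5²] = 8425000 mm³.
Direct shear f_v = P/L_w = 274×10³ / 680 = 402.9 N/mm (vertical).
Torsion M = P·e = 274×10³ × 315 = 86310000 N·mm.
Critical point at (x, y) = (52.5, 170) from centroid. f_tx = M·y/J = 1742 N/mm; f_ty = M·x/J = 537.8 N/mm.
Resultant f_max = √[f_tx² + (f_v + f_ty)²] = √[1742² + (402.9 + 537.8)²] = 1979 N/mm.
Capacity per unit length: r_n/Ω = (1/2.0) × 0.6 × 620 × (0.707 × 12) = 1578 N/mm.
1979 > 1578 → NOT adequate.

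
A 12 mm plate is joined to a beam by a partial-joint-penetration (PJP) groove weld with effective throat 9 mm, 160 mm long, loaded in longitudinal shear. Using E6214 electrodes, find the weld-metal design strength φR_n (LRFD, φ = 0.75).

E62XX → F_EXX = 620 MPa.
Effective throat (given) t_e = 9 mm.
A_we = 9 × 160 = 1440 mm².
F_nw = 0.6 F_EXX = 372 MPa.
φR_n = 0.75 × 372 × 1440 × 10⁻³ = 401.8 kN.

φR_n ≈ 402 kN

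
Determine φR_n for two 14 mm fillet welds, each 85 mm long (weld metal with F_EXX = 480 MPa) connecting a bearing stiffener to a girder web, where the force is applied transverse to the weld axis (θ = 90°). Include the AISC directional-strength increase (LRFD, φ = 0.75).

φR_n ≈ 545 kN

t_e = 0.707 × 14 = 9.898 mm; A_we = 9.898 × 170 = 1683 mm².
Directional factor: 1.0 + 0.5 sin^1.5(90°) = 1.5.
F_nw = 0.6 × 480 × 1.5 = 432 MPa.
φR_n = 0.75 × 432 × 1683 × 10⁻³ = 545.2 kN.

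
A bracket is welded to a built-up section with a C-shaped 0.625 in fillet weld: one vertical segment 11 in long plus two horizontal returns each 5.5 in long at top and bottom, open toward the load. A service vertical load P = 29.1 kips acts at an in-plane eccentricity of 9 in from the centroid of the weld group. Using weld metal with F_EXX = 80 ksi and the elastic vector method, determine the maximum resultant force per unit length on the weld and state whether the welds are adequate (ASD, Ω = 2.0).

Total weld length L_w = 22 in. Treat welds as unit-width lines.
Centroid: x̄ = 2×5.5×2.75 / 22 = 1.375 in from the vertical weld.
Polar moment about centroid: J = I_x + I_y = [11³/12 + 2×5.5×5.5²] + [11×1.375² + 2(5.5³/12 + 5.5×1.375²)] = 513 in³.
Direct shear f_v = P/L_w = 29.1 / 22 = 1.323 kip/in (vertical).
Torsion M = P·e = 29.1 × 9 = 261.9 kip·in.
Critical point at (x, y) = (4.125, 5.5) from centroid. f_tx = M·y/J = 2.808 kip/in; f_ty = M·x/J = 2.106 kip/in.
Resultant f_max = √[f_tx² + (f_v + f_ty)²] = √[2.808² + (1.323 + 2.106)²] = 4.432 kip/in.
Capacity per unit length: r_n/Ω = (1/2.0) × 0.6 × 80 × (0.707 × 0.625) = 10.6 kip/in.
4.432 ≤ 10.6 → adequate.

f_max ≈ 4.43 kip/in; adequate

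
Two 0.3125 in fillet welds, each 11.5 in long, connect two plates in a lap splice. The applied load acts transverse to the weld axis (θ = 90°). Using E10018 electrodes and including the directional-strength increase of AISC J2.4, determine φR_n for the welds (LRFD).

φR_n ≈ 343 kip

E100XX → F_EXX = 100 ksi.
t_e = 0.707 × 0.3125 = 0.2209 in; A_we = 0.2209 × 23 = 5.082 in².
Directional factor: 1.0 + 0.5 sin^1.5(90°) = 1.5.
F_nw = 0.6 × 100 × 1.5 = 90 ksi.
φR_n = 0.75 × 90 × 5.082 = 343 kip.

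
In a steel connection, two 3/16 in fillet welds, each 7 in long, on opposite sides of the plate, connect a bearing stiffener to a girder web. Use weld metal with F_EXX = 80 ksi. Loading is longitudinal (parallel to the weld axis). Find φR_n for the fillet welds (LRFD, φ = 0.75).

Effective throat t_e = 0.707 × 0.1875 = 0.1326 in.
Total length L = 14 in; A_we = 0.1326 × 14 = 1.856 in².
F_nw = 0.6 F_EXX = 0.6 × 80 = 48 ksi.
φR_n = 0.75 × 48 × 1.856 = 66.81 kips.

φR_n ≈ 66.8 kips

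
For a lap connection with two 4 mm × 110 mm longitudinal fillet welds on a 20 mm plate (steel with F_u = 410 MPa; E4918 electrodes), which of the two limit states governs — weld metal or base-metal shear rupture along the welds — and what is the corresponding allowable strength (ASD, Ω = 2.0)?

E49XX → F_EXX = 490 MPa.
t_e = 0.707 × 4 = 2.828 mm; L = 220 mm.
Weld metal: R_n/Ω = (1/2.0) × 0.6 × 490 × 2.828 × 220 × 10⁻³ = 91.46 kN.
Base metal (shear rupture): R_n/Ω = (1/2.0) × 0.6 × 410 × 20 × 220 × 10⁻³ = 541.2 kN.
Governing: weld metal.

R_n/Ω ≈ 91.5 kN (weld metal governs)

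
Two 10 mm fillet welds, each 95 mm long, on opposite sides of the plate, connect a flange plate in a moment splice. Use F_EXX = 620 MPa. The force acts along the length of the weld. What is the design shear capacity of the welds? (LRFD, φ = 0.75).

Effective throat t_e = 0.707 × 10 = 7.07 mm.
Total length L = 190 mm; A_we = 7.07 × 190 = 1343 mm².
F_nw = 0.6 F_EXX = 0.6 × 620 = 372 MPa.
φR_n = 0.75 × 372 × 1343 × 10⁻³ = 374.8 kN.

φR_n ≈ 375 kN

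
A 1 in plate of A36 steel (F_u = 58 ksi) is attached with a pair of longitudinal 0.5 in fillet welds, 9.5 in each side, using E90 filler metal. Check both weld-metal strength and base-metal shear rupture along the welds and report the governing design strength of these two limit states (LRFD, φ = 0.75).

φR_n ≈ 272 kips (weld metal governs)

E90XX → F_EXX = 90 ksi.
t_e = 0.707 × 0.5 = 0.3535 in; L = 19 in.
Weld metal: φR_n = 0.75 × 0.6 × 90 × 0.3535 × 19 = 272 kips.
Base metal (shear rupture): φR_n = 0.75 × 0.6 × 58 × 1 × 19 = 495.9 kips.
Governing: weld metal.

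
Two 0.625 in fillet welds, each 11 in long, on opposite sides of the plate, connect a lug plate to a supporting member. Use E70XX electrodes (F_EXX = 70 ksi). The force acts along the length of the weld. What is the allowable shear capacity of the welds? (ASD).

R_n/Ω ≈ 204 kip

Effective throat t_e = 0.707 × 0.625 = 0.4419 in.
Total length L = 22 in; A_we = 0.4419 × 22 = 9.721 in².
F_nw = 0.6 F_EXX = 0.6 × 70 = 42 ksi.
R_n = 42 × 9.721 = 408.3 kip; R_n/Ω = 408.3/2.0 = 204.1 kip.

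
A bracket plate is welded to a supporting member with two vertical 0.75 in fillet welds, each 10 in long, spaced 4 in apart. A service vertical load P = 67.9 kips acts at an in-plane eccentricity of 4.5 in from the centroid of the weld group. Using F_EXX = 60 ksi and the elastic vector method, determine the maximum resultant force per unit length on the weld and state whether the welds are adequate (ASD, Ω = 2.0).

f_max ≈ 8.53 kip/in; adequate

Total weld length L_w = 20 in. Treat welds as unit-width lines.
Polar moment about centroid: J = 2[d³/12 + d(b/2)²] = 2[10³/12 + 10×2²] = 246.7 in³.
Direct shear f_v = P/L_w = 67.9 / 20 = 3.395 kip/in (vertical).
Torsion M = P·e = 67.9 × 4.5 = 305.55 kip·in.
Critical point at (x, y) = (2, 5) from centroid. f_tx = M·y/J = 6.194 kip/in; f_ty = M·x/J = 2.477 kip/in.
Resultant f_max = √[f_tx² + (f_v + f_ty)²] = √[6.194² + (3.395 + 2.477)²] = 8.535 kip/in.
Capacity per unit length: r_n/Ω = (1/2.0) × 0.6 × 60 × (0.707 × 0.75) = 9.544 kip/in.
8.535 ≤ 9.544 → adequate.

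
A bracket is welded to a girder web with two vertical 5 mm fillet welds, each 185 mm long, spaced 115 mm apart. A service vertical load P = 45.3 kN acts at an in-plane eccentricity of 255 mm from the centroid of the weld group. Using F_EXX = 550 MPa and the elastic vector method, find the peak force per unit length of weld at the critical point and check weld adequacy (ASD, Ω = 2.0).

f_max ≈ 625 N/mm; NOT adequate

Total weld length L_w = 370 mm. Treat welds as unit-width lines.
Polar moment about centroid: J = 2[d³/12 + d(b/2)²] = 2[185³/12 + 185×57.5²] = 2279000 mm³.
Direct shear f_v = P/L_w = 45.3×10³ / 370 = 122.4 N/mm (vertical).
Torsion M = P·e = 45.3×10³ × 255 = 11552000 N·mm.
Critical point at (x, y) = (57.5, 92.5) from centroid. f_tx = M·y/J = 468.9 N/mm; f_ty = M·x/J = 291.5 N/mm.
Resultant f_max = √[f_tx² + (f_v + f_ty)²] = √[468.9² + (122.4 + 291.5)²] = 625.5 N/mm.
Capacity per unit length: r_n/Ω = (1/2.0) × 0.6 × 550 × (0.707 × 5) = 583.3 N/mm.
625.5 > 583.3 → NOT adequate.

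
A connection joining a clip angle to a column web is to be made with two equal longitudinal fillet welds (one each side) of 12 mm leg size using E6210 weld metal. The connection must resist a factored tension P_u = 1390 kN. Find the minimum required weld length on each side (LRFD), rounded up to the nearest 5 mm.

L = 295 mm on each side

E62XX → F_EXX = 620 MPa.
Throat t_e = 0.707 × 12 = 8.484 mm.
φr_n = 0.75 × 0.6 × 620 × 8.484 × 10⁻³ = 2.367 kN/mm.
L_req = P_u / φr_n = 1390 / 2.367 = 587.2 mm total.
Per side: 587.2 / 2 = 293.6 mm.
Round up → use L = 295 mm on each side.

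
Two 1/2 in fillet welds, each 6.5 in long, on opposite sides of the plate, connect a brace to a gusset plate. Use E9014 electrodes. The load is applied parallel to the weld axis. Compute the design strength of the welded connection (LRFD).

E90XX → F_EXX = 90 ksi.
Effective throat t_e = 0.707 × 0.5 = 0.3535 in.
Total length L = 13 in; A_we = 0.3535 × 13 = 4.595 in².
F_nw = 0.6 F_EXX = 0.6 × 90 = 54 ksi.
φR_n = 0.75 × 54 × 4.595 = 186.1 kips.

φR_n ≈ 186 kips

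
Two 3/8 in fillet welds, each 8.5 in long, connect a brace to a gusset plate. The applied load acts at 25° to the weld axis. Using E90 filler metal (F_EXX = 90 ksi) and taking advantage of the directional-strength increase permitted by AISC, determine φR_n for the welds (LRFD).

φR_n ≈ 208 kips

t_e = 0.707 × 0.375 = 0.2651 in; A_we = 0.2651 × 17 = 4.507 in².
Directional factor: 1.0 + 0.5 sin^1.5(25°) = 1.137.
F_nw = 0.6 × 90 × 1.137 = 61.42 ksi.
φR_n = 0.75 × 61.42 × 4.507 = 207.6 kips.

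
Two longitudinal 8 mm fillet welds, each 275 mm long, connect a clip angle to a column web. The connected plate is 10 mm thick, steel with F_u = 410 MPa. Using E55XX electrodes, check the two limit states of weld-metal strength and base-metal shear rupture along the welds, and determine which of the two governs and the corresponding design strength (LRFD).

φR_n ≈ 770 kN (weld metal governs)

E55XX → F_EXX = 550 MPa.
t_e = 0.707 × 8 = 5.656 mm; L = 550 mm.
Weld metal: φR_n = 0.75 × 0.6 × 550 × 5.656 × 550 × 10⁻³ = 769.9 kN.
Base metal (shear rupture): φR_n = 0.75 × 0.6 × 410 × 10 × 550 × 10⁻³ = 1015 kN.
Governing: weld metal.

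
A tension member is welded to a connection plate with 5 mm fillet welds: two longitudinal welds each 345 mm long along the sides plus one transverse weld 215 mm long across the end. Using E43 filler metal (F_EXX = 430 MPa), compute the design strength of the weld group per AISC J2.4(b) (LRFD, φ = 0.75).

φR_n ≈ 622 kN

t_e = 0.707 × 5 = 3.535 mm.
R_nwl = 0.6 × 430 × 3.535 × 690 × 10⁻³ = 629.3 kN (longitudinal, 2 welds).
R_nwt = 0.6 × 430 × 3.535 × 215 × 10⁻³ = 196.1 kN (transverse, base value).
(i) R_nwl + R_nwt = 825.4 kN; (ii) 0.85 R_nwl + 1.5 R_nwt = 829 kN.
R_n = max = 829 kN [governs: (ii)]; φR_n = 621.8 kN.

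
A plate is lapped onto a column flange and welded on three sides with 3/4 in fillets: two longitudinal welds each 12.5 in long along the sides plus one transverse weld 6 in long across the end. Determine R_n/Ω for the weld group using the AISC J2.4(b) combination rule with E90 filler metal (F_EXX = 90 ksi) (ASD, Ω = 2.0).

t_e = 0.707 × 0.75 = 0.5302 in.
R_nwl = 0.6 × 90 × 0.5302 × 25 = 715.8 kips (longitudinal, 2 welds).
R_nwt = 0.6 × 90 × 0.5302 × 6 = 171.8 kips (transverse, base value).
(i) R_nwl + R_nwt = 887.6 kips; (ii) 0.85 R_nwl + 1.5 R_nwt = 866.2 kips.
R_n = max = 887.6 kips [governs: (i)]; R_n/Ω = 443.8 kips.

R_n/Ω ≈ 444 kips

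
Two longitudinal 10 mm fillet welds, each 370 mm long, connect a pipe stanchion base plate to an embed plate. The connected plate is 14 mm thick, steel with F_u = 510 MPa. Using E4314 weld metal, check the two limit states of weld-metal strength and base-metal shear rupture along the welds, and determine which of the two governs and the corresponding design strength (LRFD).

φR_n ≈ 1010 kN (weld metal governs)

E43XX → F_EXX = 430 MPa.
t_e = 0.707 × 10 = 7.07 mm; L = 740 mm.
Weld metal: φR_n = 0.75 × 0.6 × 430 × 7.07 × 740 × 10⁻³ = 1012 kN.
Base metal (shear rupture): φR_n = 0.75 × 0.6 × 510 × 14 × 740 × 10⁻³ = 2378 kN.
Governing: weld metal.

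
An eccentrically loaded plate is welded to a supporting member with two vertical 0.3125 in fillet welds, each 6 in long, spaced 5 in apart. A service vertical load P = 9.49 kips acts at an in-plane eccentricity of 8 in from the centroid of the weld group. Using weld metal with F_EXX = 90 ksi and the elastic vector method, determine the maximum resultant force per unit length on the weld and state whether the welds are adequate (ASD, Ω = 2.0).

Total weld length L_w = 12 in. Treat welds as unit-width lines.
Polar moment about centroid: J = 2[d³/12 + d(b/2)²] = 2[6³/12 + 6×2.5²] = 111 in³.
Direct shear f_v = P/L_w = 9.49 / 12 = 0.7908 kip/in (vertical).
Torsion M = P·e = 9.49 × 8 = 75.92 kip·in.
Critical point at (x, y) = (2.5, 3) from centroid. f_tx = M·y/J = 2.052 kip/in; f_ty = M·x/J = 1.71 kip/in.
Resultant f_max = √[f_tx² + (f_v + f_ty)²] = √[2.052² + (0.7908 + 1.71)²] = 3.235 kip/in.
Capacity per unit length: r_n/Ω = (1/2.0) × 0.6 × 90 × (0.707 × 0.3125) = 5.965 kip/in.
3.235 ≤ 5.965 → adequate.

f_max ≈ 3.23 kip/in; adequate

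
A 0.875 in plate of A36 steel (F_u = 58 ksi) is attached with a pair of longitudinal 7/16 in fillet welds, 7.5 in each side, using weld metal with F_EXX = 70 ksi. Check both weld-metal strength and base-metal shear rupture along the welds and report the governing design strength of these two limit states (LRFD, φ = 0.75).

φR_n ≈ 146 kip (weld metal governs)

t_e = 0.707 × 0.4375 = 0.3093 in; L = 15 in.
Weld metal: φR_n = 0.75 × 0.6 × 70 × 0.3093 × 15 = 146.2 kip.
Base metal (shear rupture): φR_n = 0.75 × 0.6 × 58 × 0.875 × 15 = 342.6 kip.
Governing: weld metal.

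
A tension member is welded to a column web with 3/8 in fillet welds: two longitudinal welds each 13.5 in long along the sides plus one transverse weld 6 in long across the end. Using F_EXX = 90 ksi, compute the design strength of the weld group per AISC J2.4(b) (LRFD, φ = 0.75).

t_e = 0.707 × 0.375 = 0.2651 in.
R_nwl = 0.6 × 90 × 0.2651 × 27 = 386.6 kip (longitudinal, 2 welds).
R_nwt = 0.6 × 90 × 0.2651 × 6 = 85.9 kip (transverse, base value).
(i) R_nwl + R_nwt = 472.5 kip; (ii) 0.85 R_nwl + 1.5 R_nwt = 457.4 kip.
R_n = max = 472.5 kip [governs: (i)]; φR_n = 354.3 kip.

φR_n ≈ 354 kip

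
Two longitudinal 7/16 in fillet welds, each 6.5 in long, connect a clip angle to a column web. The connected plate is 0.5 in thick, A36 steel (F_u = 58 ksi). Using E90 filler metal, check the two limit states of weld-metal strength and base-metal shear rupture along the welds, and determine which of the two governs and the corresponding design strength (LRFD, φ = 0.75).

φR_n ≈ 163 kip (weld metal governs)

E90XX → F_EXX = 90 ksi.
t_e = 0.707 × 0.4375 = 0.3093 in; L = 13 in.
Weld metal: φR_n = 0.75 × 0.6 × 90 × 0.3093 × 13 = 162.9 kip.
Base metal (shear rupture): φR_n = 0.75 × 0.6 × 58 × 0.5 × 13 = 169.6 kip.
Governing: weld metal.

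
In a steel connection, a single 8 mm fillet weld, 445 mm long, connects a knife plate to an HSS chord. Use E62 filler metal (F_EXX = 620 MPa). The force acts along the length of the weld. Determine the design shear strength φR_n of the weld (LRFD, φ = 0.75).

Effective throat t_e = 0.707 × 8 = 5.656 mm.
Total length L = 445 mm; A_we = 5.656 × 445 = 2517 mm².
F_nw = 0.6 F_EXX = 0.6 × 620 = 372 MPa.
φR_n = 0.75 × 372 × 2517 × 10⁻³ = 702.2 kN.

φR_n ≈ 702 kN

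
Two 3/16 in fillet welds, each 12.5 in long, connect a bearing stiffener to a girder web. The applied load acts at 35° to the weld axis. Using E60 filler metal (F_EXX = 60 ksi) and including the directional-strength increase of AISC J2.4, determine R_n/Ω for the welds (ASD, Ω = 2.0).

R_n/Ω ≈ 72.6 kip

t_e = 0.707 × 0.1875 = 0.1326 in; A_we = 0.1326 × 25 = 3.314 in².
Directional factor: 1.0 + 0.5 sin^1.5(35°) = 1.217.
F_nw = 0.6 × 60 × 1.217 = 43.82 ksi.
R_n/Ω = (43.82 × 3.314) / 2.0 = 72.61 kip.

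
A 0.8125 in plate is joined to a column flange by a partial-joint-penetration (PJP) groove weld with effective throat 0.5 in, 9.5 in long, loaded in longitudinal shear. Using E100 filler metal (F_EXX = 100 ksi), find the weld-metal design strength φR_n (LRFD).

Effective throat (given) t_e = 0.5 in.
A_we = 0.5 × 9.5 = 4.75 in².
F_nw = 0.6 F_EXX = 60 ksi.
φR_n = 0.75 × 60 × 4.75 = 213.8 kips.

φR_n ≈ 214 kips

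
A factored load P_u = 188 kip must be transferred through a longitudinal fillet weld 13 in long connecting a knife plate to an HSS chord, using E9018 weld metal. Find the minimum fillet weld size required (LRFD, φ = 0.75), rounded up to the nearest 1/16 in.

E90XX → F_EXX = 90 ksi.
Total weld length L = 13 in.
Required throat t_e = P_u / (φ × 0.6 F_EXX × L) = 188 / (0.75 × 0.6 × 90 × 13) = 0.3571 in.
Required leg w = t_e / 0.707 = 0.5051 in → use 9/16 in.

w = 9/16 in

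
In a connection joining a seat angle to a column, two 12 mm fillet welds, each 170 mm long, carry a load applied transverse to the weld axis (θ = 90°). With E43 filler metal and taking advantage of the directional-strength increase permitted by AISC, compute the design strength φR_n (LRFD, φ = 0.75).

φR_n ≈ 837 kN

E43XX → F_EXX = 430 MPa.
t_e = 0.707 × 12 = 8.484 mm; A_we = 8.484 × 340 = 2885 mm².
Directional factor: 1.0 + 0.5 sin^1.5(90°) = 1.5.
F_nw = 0.6 × 430 × 1.5 = 387 MPa.
φR_n = 0.75 × 387 × 2885 × 10⁻³ = 837.2 kN.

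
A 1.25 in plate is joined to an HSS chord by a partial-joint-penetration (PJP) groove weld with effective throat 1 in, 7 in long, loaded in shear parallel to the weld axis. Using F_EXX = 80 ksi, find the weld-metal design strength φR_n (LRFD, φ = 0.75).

φR_n ≈ 252 kips

Effective throat (given) t_e = 1 in.
A_we = 1 × 7 = 7 in².
F_nw = 0.6 F_EXX = 48 ksi.
φR_n = 0.75 × 48 × 7 = 252 kips.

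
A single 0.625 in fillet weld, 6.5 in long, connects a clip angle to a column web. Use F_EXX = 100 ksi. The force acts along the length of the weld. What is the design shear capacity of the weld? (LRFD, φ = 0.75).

φR_n ≈ 129 kips

Effective throat t_e = 0.707 × 0.625 = 0.4419 in.
Total length L = 6.5 in; A_we = 0.4419 × 6.5 = 2.872 in².
F_nw = 0.6 F_EXX = 0.6 × 100 = 60 ksi.
φR_n = 0.75 × 60 × 2.872 = 129.2 kips.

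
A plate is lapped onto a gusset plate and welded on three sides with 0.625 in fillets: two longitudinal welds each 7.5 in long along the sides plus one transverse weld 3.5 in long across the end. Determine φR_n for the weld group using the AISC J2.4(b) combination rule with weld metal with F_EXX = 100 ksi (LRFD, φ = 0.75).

φR_n ≈ 368 kip

t_e = 0.707 × 0.625 = 0.4419 in.
R_nwl = 0.6 × 100 × 0.4419 × 15 = 397.7 kip (longitudinal, 2 welds).
R_nwt = 0.6 × 100 × 0.4419 × 3.5 = 92.79 kip (transverse, base value).
(i) R_nwl + R_nwt = 490.5 kip; (ii) 0.85 R_nwl + 1.5 R_nwt = 477.2 kip.
R_n = max = 490.5 kip [governs: (i)]; φR_n = 367.9 kip.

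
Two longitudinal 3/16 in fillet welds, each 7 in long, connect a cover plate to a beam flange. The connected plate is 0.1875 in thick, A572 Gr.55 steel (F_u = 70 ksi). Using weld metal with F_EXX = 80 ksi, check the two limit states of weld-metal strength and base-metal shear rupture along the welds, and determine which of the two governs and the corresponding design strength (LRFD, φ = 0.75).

φR_n ≈ 66.8 kips (weld metal governs)

t_e = 0.707 × 0.1875 = 0.1326 in; L = 14 in.
Weld metal: φR_n = 0.75 × 0.6 × 80 × 0.1326 × 14 = 66.81 kips.
Base metal (shear rupture): φR_n = 0.75 × 0.6 × 70 × 0.1875 × 14 = 82.69 kips.
Governing: weld metal.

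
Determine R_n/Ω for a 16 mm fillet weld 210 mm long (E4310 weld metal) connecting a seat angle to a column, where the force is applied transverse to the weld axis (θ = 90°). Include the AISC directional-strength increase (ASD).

R_n/Ω ≈ 460 kN

E43XX → F_EXX = 430 MPa.
t_e = 0.707 × 16 = 11.31 mm; A_we = 11.31 × 210 = 2376 mm².
Directional factor: 1.0 + 0.5 sin^1.5(90°) = 1.5.
F_nw = 0.6 × 430 × 1.5 = 387 MPa.
R_n/Ω = (387 × 2376) / 2.0 × 10⁻³ = 459.7 kN.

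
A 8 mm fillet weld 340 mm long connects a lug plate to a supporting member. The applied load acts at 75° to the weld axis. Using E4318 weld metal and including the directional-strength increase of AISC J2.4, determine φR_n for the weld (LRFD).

φR_n ≈ 549 kN

E43XX → F_EXX = 430 MPa.
t_e = 0.707 × 8 = 5.656 mm; A_we = 5.656 × 340 = 1923 mm².
Directional factor: 1.0 + 0.5 sin^1.5(75°) = 1.475.
F_nw = 0.6 × 430 × 1.475 = 380.5 MPa.
φR_n = 0.75 × 380.5 × 1923 × 10⁻³ = 548.7 kN.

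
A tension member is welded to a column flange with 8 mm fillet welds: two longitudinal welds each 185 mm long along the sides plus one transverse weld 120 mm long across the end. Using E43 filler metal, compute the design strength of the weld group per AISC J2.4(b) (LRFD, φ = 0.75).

E43XX → F_EXX = 430 MPa.
t_e = 0.707 × 8 = 5.656 mm.
R_nwl = 0.6 × 430 × 5.656 × 370 × 10⁻³ = 539.9 kN (longitudinal, 2 welds).
R_nwt = 0.6 × 430 × 5.656 × 120 × 10⁻³ = 175.1 kN (transverse, base value).
(i) R_nwl + R_nwt = 715 kN; (ii) 0.85 R_nwl + 1.5 R_nwt = 721.6 kN.
R_n = max = 721.6 kN [governs: (ii)]; φR_n = 541.2 kN.

φR_n ≈ 541 kN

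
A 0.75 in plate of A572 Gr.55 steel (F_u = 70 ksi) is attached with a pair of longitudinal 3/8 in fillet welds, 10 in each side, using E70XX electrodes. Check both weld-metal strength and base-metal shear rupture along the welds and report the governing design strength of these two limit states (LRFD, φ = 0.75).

E70XX → F_EXX = 70 ksi.
t_e = 0.707 × 0.375 = 0.2651 in; L = 20 in.
Weld metal: φR_n = 0.75 × 0.6 × 70 × 0.2651 × 20 = 167 kip.
Base metal (shear rupture): φR_n = 0.75 × 0.6 × 70 × 0.75 × 20 = 472.5 kip.
Governing: weld metal.

φR_n ≈ 167 kip (weld metal governs)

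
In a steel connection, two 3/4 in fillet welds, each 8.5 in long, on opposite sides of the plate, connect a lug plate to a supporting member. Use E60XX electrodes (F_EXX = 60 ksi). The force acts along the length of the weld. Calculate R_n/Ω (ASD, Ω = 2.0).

R_n/Ω ≈ 162 kip

Effective throat t_e = 0.707 × 0.75 = 0.5302 in.
Total length L = 17 in; A_we = 0.5302 × 17 = 9.014 in².
F_nw = 0.6 F_EXX = 0.6 × 60 = 36 ksi.
R_n = 36 × 9.014 = 324.5 kip; R_n/Ω = 324.5/2.0 = 162.3 kip.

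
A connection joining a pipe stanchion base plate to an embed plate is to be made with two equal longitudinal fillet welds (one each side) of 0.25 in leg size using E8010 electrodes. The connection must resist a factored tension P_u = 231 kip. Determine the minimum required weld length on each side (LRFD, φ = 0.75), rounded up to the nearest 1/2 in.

L = 18.5 in on each side

E80XX → F_EXX = 80 ksi.
Throat t_e = 0.707 × 0.25 = 0.1767 in.
φr_n = 0.75 × 0.6 × 80 × 0.1767 = 6.363 kip/in.
L_req = P_u / φr_n = 231 / 6.363 = 36.3 in total.
Per side: 36.3 / 2 = 18.15 in.
Round up → use L = 18.5 in on each side.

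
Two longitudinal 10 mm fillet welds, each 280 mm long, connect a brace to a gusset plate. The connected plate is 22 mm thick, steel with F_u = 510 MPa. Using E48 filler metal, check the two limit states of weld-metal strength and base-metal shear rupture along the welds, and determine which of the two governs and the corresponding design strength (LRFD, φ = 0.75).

φR_n ≈ 855 kN (weld metal governs)

E48XX → F_EXX = 480 MPa.
t_e = 0.707 × 10 = 7.07 mm; L = 560 mm.
Weld metal: φR_n = 0.75 × 0.6 × 480 × 7.07 × 560 × 10⁻³ = 855.2 kN.
Base metal (shear rupture): φR_n = 0.75 × 0.6 × 510 × 22 × 560 × 10⁻³ = 2827 kN.
Governing: weld metal.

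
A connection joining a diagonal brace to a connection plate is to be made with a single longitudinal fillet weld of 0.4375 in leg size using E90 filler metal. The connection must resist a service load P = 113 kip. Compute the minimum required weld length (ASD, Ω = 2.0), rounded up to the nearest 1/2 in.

L = 14 in

E90XX → F_EXX = 90 ksi.
Throat t_e = 0.707 × 0.4375 = 0.3093 in.
r_n/Ω = (0.6 × 90 × 0.3093) / 2.0 = 8.351 kip/in.
L_req = P / (r_n/Ω) = 113 / 8.351 = 13.53 in total.
Round up → use L = 14 in.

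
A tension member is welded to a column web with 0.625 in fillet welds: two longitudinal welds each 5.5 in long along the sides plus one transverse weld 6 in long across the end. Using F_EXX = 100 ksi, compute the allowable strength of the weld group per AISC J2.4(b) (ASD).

t_e = 0.707 × 0.625 = 0.4419 in.
R_nwl = 0.6 × 100 × 0.4419 × 11 = 291.6 kips (longitudinal, 2 welds).
R_nwt = 0.6 × 100 × 0.4419 × 6 = 159.1 kips (transverse, base value).
(i) R_nwl + R_nwt = 450.7 kips; (ii) 0.85 R_nwl + 1.5 R_nwt = 486.5 kips.
R_n = max = 486.5 kips [governs: (ii)]; R_n/Ω = 243.3 kips.

R_n/Ω ≈ 243 kips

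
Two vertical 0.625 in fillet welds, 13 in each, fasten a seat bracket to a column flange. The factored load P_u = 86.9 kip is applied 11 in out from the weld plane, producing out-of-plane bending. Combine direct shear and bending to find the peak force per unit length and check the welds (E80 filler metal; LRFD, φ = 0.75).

E80XX → F_EXX = 80 ksi.
L_w = 2 × 13 = 26 in; section modulus (unit throat) S = 2 × L²/6 = 56.33 in².
Direct shear f_v = P/L_w = 86.9/26 = 3.342 kip/in.
Moment M = P × e = 86.9 × 11 = 955.9 kip·in; bending f_b = M/S = 16.97 kip/in.
f_max = √(f_v² + f_b²) = √(3.342² + 16.97²) = 17.29 kip/in.
φr_n = 0.75 × 0.6 × 80 × (0.707 × 0.625) = 15.91 kip/in → NOT adequate.

f_max ≈ 17.3 kip/in; NOT adequate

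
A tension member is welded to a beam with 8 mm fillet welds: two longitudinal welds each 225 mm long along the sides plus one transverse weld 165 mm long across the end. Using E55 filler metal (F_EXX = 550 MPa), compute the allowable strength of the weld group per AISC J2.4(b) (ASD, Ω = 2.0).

t_e = 0.707 × 8 = 5.656 mm.
R_nwl = 0.6 × 550 × 5.656 × 450 × 10⁻³ = 839.9 kN (longitudinal, 2 welds).
R_nwt = 0.6 × 550 × 5.656 × 165 × 10⁻³ = 308 kN (transverse, base value).
(i) R_nwl + R_nwt = 1148 kN; (ii) 0.85 R_nwl + 1.5 R_nwt = 1176 kN.
R_n = max = 1176 kN [governs: (ii)]; R_n/Ω = 587.9 kN.

R_n/Ω ≈ 588 kN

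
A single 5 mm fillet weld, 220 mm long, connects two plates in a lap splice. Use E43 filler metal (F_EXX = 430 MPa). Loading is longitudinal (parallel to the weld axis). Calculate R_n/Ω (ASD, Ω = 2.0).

Effective throat t_e = 0.707 × 5 = 3.535 mm.
Total length L = 220 mm; A_we = 3.535 × 220 = 777.7 mm².
F_nw = 0.6 F_EXX = 0.6 × 430 = 258 MPa.
R_n = 258 × 777.7 × 10⁻³ = 200.6 kN; R_n/Ω = 200.6/2.0 = 100.3 kN.

R_n/Ω ≈ 100 kN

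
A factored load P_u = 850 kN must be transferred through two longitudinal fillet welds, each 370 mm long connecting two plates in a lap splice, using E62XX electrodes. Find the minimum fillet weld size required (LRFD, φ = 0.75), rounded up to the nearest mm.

E62XX → F_EXX = 620 MPa.
Total weld length L = 740 mm.
Required throat t_e = P_u / (φ × 0.6 F_EXX × L) = 850 / (0.75 × 0.6 × 620 × 740 × 10⁻³) = 4.117 mm.
Required leg w = t_e / 0.707 = 5.823 mm → use 6 mm.

w = 6 mm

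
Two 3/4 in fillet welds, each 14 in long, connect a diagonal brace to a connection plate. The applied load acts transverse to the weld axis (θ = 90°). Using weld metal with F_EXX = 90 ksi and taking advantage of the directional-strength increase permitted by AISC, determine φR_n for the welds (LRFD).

φR_n ≈ 902 kip

t_e = 0.707 × 0.75 = 0.5302 in; A_we = 0.5302 × 28 = 14.85 in².
Directional factor: 1.0 + 0.5 sin^1.5(90°) = 1.5.
F_nw = 0.6 × 90 × 1.5 = 81 ksi.
φR_n = 0.75 × 81 × 14.85 = 902 kip.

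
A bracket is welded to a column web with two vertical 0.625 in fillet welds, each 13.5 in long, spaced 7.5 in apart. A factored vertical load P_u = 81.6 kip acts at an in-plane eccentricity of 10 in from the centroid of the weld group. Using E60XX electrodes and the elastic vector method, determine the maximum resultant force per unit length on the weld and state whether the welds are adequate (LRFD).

f_max ≈ 9.81 kip/in; adequate

E60XX → F_EXX = 60 ksi.
Total weld length L_w = 27 in. Treat welds as unit-width lines.
Polar moment about centroid: J = 2[d³/12 + d(b/2)²] = 2[13.5³/12 + 13.5×3.75²] = 789.8 in³.
Direct shear f_v = P/L_w = 81.6 / 27 = 3.022 kip/in (vertical).
Torsion M = P·e = 81.6 × 10 = 816 kip·in.
Critical point at (x, y) = (3.75, 6.75) from centroid. f_tx = M·y/J = 6.974 kip/in; f_ty = M·x/J = 3.875 kip/in.
Resultant f_max = √[f_tx² + (f_v + f_ty)²] = √[6.974² + (3.022 + 3.875)²] = 9.809 kip/in.
Capacity per unit length: φr_n = 0.75 × 0.6 × 60 × (0.707 × 0.625) = 11.93 kip/in.
9.809 ≤ 11.93 → adequate.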